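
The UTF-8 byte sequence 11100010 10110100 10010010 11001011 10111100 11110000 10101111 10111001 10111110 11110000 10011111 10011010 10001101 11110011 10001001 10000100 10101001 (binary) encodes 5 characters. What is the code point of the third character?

Offset 0: leading byte 0xE2 = 11100010 → 3-byte char #1 = E2 B4 92.
Offset 3: leading byte 0xCB = 11001011 → 2-byte char #2 = CB BC.
Offset 5: leading byte 0xF0 = 11110000 → 4-byte char #3 = F0 AF B9 BE.
Leading byte 0xF0 = 11110000 matches 11110xxx → 4-byte sequence.
Byte 1: 0xF0 = 11110000, payload 000 (3 bits).
Byte 2: 0xAF = 10101111 (10xxxxxx ✓), payload 101111.
Byte 3: 0xB9 = 10111001 (10xxxxxx ✓), payload 111001.
Byte 4: 0xBE = 10111110 (10xxxxxx ✓), payload 111110.
Concatenate: 000101111111001111110 = 0x2FE7E (21 bits → U+2FE7E).

U+2FE7E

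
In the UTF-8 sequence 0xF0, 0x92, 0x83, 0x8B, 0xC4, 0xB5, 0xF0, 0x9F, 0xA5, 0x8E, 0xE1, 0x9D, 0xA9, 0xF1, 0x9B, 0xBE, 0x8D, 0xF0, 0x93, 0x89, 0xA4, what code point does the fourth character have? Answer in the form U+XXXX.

U+1769

Offset 0: leading byte 0xF0 = 11110000 → 4-byte char #1 = F0 92 83 8B.
Offset 4: leading byte 0xC4 = 11000100 → 2-byte char #2 = C4 B5.
Offset 6: leading byte 0xF0 = 11110000 → 4-byte char #3 = F0 9F A5 8E.
Offset 10: leading byte 0xE1 = 11100001 → 3-byte char #4 = E1 9D A9.
Leading byte 0xE1 = 11100001 matches 1110xxxx → 3-byte sequence.
Byte 1: 0xE1 = 11100001, payload 0001 (4 bits).
Byte 2: 0x9D = 10011101 (10xxxxxx ✓), payload 011101.
Byte 3: 0xA9 = 10101001 (10xxxxxx ✓), payload 101001.
Concatenate: 0001011101101001 = 0x1769 (16 bits → U+1769).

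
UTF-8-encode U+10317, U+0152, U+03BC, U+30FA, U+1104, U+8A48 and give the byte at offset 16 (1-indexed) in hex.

1-indexed offset 16 is 0-indexed offset 15.
U+10317 → 4-byte form F0 90 8C 97 at offsets 0–3.
U+0152 → 2-byte form C5 92 at offsets 4–5.
U+03BC → 2-byte form CE BC at offsets 6–7.
U+30FA → 3-byte form E3 83 BA at offsets 8–10.
U+1104 → 3-byte form E1 84 84 at offsets 11–13.
U+8A48 → 3-byte form E8 A9 88 at offsets 14–16.
Offset 15 falls in char 6's range; it's byte 2 of E8 A9 88 = 0xA9.

0xA9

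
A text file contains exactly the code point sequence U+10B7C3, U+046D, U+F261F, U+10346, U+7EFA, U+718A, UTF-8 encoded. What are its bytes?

F4 8B 9F 83 D1 AD F3 B2 98 9F F0 90 8D 86 E7 BB BA E7 86 8A

U+10B7C3: 4-byte form → F4 8B 9F 83.
U+046D: 2-byte form → D1 AD.
U+F261F: 4-byte form → F3 B2 98 9F.
U+10346: 4-byte form → F0 90 8D 86.
U+7EFA: 3-byte form → E7 BB BA.
U+718A: 3-byte form → E7 86 8A.
Concatenated (20 bytes): F4 8B 9F 83 D1 AD F3 B2 98 9F F0 90 8D 86 E7 BB BA E7 86 8A.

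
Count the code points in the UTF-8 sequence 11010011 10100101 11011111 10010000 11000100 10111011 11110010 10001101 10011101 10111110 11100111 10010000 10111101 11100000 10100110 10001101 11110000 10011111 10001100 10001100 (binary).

7

Byte at offset 0: 0xD3 = 11010011 → 2-byte char (#1). Advance 2.
Byte at offset 2: 0xDF = 11011111 → 2-byte char (#2). Advance 2.
Byte at offset 4: 0xC4 = 11000100 → 2-byte char (#3). Advance 2.
Byte at offset 6: 0xF2 = 11110010 → 4-byte char (#4). Advance 4.
Byte at offset 10: 0xE7 = 11100111 → 3-byte char (#5). Advance 3.
Byte at offset 13: 0xE0 = 11100000 → 3-byte char (#6). Advance 3.
Byte at offset 16: 0xF0 = 11110000 → 4-byte char (#7). Advance 4.
Reached end at offset 20 after 7 code points.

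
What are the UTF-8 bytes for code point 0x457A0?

U+457A0 = 0x457A0 = 284576 decimal. In range U+10000–U+10FFFF → 4-byte form: 11110xxx 10xxxxxx 10xxxxxx 10xxxxxx.
Binary (21 bits): 001000101011110100000.
Split 3+6+6+6: 001 | 000101 | 011110 | 100000.
Byte 1: 11110001 = 0xF1.
Byte 2: 10000101 = 0x85.
Byte 3: 10011110 = 0x9E.
Byte 4: 10100000 = 0xA0.

F1 85 9E A0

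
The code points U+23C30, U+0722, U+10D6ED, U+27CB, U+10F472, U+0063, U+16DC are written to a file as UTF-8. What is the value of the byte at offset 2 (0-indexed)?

U+23C30 → 4-byte form F0 A3 B0 B0 at offsets 0–3.
Offset 2 falls in char 1's range; it's byte 3 of F0 A3 B0 B0 = 0xB0.

0xB0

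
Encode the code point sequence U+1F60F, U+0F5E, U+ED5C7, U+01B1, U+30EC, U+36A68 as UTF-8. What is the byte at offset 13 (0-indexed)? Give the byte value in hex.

U+1F60F → 4-byte form F0 9F 98 8F at offsets 0–3.
U+0F5E → 3-byte form E0 BD 9E at offsets 4–6.
U+ED5C7 → 4-byte form F3 AD 97 87 at offsets 7–10.
U+01B1 → 2-byte form C6 B1 at offsets 11–12.
U+30EC → 3-byte form E3 83 AC at offsets 13–15.
Offset 13 falls in char 5's range; it's byte 1 of E3 83 AC = 0xE3.

0xE3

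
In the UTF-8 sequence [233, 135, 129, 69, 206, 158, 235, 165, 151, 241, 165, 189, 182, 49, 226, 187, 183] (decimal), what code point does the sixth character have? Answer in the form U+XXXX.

U+0031

Offset 0: leading byte 0xE9 = 11101001 → 3-byte char #1 = E9 87 81.
Offset 3: leading byte 0x45 = 01000101 → 1-byte char #2 = 45.
Offset 4: leading byte 0xCE = 11001110 → 2-byte char #3 = CE 9E.
Offset 6: leading byte 0xEB = 11101011 → 3-byte char #4 = EB A5 97.
Offset 9: leading byte 0xF1 = 11110001 → 4-byte char #5 = F1 A5 BD B6.
Offset 13: leading byte 0x31 = 00110001 → 1-byte char #6 = 31.
Leading byte 0x31 = 00110001 matches 0xxxxxxx → 1-byte sequence.
Byte 1: 0x31 = 00110001, payload 0110001 (7 bits).
Concatenate: 0110001 = 0x31 (7 bits → U+0031).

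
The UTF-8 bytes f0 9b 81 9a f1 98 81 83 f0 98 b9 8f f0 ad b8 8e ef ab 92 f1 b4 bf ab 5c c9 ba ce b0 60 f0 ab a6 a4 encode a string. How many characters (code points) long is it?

11

Byte at offset 0: 0xF0 = 11110000 → 4-byte char (#1). Advance 4.
Byte at offset 4: 0xF1 = 11110001 → 4-byte char (#2). Advance 4.
Byte at offset 8: 0xF0 = 11110000 → 4-byte char (#3). Advance 4.
Byte at offset 12: 0xF0 = 11110000 → 4-byte char (#4). Advance 4.
Byte at offset 16: 0xEF = 11101111 → 3-byte char (#5). Advance 3.
Byte at offset 19: 0xF1 = 11110001 → 4-byte char (#6). Advance 4.
Byte at offset 23: 0x5C = 01011100 → 1-byte char (#7). Advance 1.
Byte at offset 24: 0xC9 = 11001001 → 2-byte char (#8). Advance 2.
Byte at offset 26: 0xCE = 11001110 → 2-byte char (#9). Advance 2.
Byte at offset 28: 0x60 = 01100000 → 1-byte char (#10). Advance 1.
Byte at offset 29: 0xF0 = 11110000 → 4-byte char (#11). Advance 4.
Reached end at offset 33 after 11 code points.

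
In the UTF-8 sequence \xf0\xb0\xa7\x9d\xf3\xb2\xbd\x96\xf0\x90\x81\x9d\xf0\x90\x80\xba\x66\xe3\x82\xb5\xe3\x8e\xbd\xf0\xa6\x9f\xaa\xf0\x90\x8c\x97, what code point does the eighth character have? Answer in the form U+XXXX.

Offset 0: leading byte 0xF0 = 11110000 → 4-byte char #1 = F0 B0 A7 9D.
Offset 4: leading byte 0xF3 = 11110011 → 4-byte char #2 = F3 B2 BD 96.
Offset 8: leading byte 0xF0 = 11110000 → 4-byte char #3 = F0 90 81 9D.
Offset 12: leading byte 0xF0 = 11110000 → 4-byte char #4 = F0 90 80 BA.
Offset 16: leading byte 0x66 = 01100110 → 1-byte char #5 = 66.
Offset 17: leading byte 0xE3 = 11100011 → 3-byte char #6 = E3 82 B5.
Offset 20: leading byte 0xE3 = 11100011 → 3-byte char #7 = E3 8E BD.
Offset 23: leading byte 0xF0 = 11110000 → 4-byte char #8 = F0 A6 9F AA.
Leading byte 0xF0 = 11110000 matches 11110xxx → 4-byte sequence.
Byte 1: 0xF0 = 11110000, payload 000 (3 bits).
Byte 2: 0xA6 = 10100110 (10xxxxxx ✓), payload 100110.
Byte 3: 0x9F = 10011111 (10xxxxxx ✓), payload 011111.
Byte 4: 0xAA = 10101010 (10xxxxxx ✓), payload 101010.
Concatenate: 000100110011111101010 = 0x267EA (21 bits → U+267EA).

U+267EA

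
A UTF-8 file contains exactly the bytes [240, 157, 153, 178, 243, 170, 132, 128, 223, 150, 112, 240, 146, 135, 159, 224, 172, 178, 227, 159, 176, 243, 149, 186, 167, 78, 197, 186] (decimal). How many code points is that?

10

Byte at offset 0: 0xF0 = 11110000 → 4-byte char (#1). Advance 4.
Byte at offset 4: 0xF3 = 11110011 → 4-byte char (#2). Advance 4.
Byte at offset 8: 0xDF = 11011111 → 2-byte char (#3). Advance 2.
Byte at offset 10: 0x70 = 01110000 → 1-byte char (#4). Advance 1.
Byte at offset 11: 0xF0 = 11110000 → 4-byte char (#5). Advance 4.
Byte at offset 15: 0xE0 = 11100000 → 3-byte char (#6). Advance 3.
Byte at offset 18: 0xE3 = 11100011 → 3-byte char (#7). Advance 3.
Byte at offset 21: 0xF3 = 11110011 → 4-byte char (#8). Advance 4.
Byte at offset 25: 0x4E = 01001110 → 1-byte char (#9). Advance 1.
Byte at offset 26: 0xC5 = 11000101 → 2-byte char (#10). Advance 2.
Reached end at offset 28 after 10 code points.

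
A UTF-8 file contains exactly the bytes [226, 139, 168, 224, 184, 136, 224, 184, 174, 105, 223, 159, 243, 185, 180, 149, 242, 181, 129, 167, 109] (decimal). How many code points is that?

Byte at offset 0: 0xE2 = 11100010 → 3-byte char (#1). Advance 3.
Byte at offset 3: 0xE0 = 11100000 → 3-byte char (#2). Advance 3.
Byte at offset 6: 0xE0 = 11100000 → 3-byte char (#3). Advance 3.
Byte at offset 9: 0x69 = 01101001 → 1-byte char (#4). Advance 1.
Byte at offset 10: 0xDF = 11011111 → 2-byte char (#5). Advance 2.
Byte at offset 12: 0xF3 = 11110011 → 4-byte char (#6). Advance 4.
Byte at offset 16: 0xF2 = 11110010 → 4-byte char (#7). Advance 4.
Byte at offset 20: 0x6D = 01101101 → 1-byte char (#8). Advance 1.
Reached end at offset 21 after 8 code points.

8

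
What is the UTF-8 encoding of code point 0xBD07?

U+BD07 = 0xBD07 = 48391 decimal. In range U+0800–U+FFFF → 3-byte form: 1110xxxx 10xxxxxx 10xxxxxx.
Binary (16 bits): 1011110100000111.
Split 4+6+6: 1011 | 110100 | 000111.
Byte 1: 11101011 = 0xEB.
Byte 2: 10110100 = 0xB4.
Byte 3: 10000111 = 0x87.

EB B4 87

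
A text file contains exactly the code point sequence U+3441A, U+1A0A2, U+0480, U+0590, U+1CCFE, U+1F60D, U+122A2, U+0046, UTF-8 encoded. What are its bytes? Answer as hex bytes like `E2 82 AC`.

U+3441A: 4-byte form → F0 B4 90 9A.
U+1A0A2: 4-byte form → F0 9A 82 A2.
U+0480: 2-byte form → D2 80.
U+0590: 2-byte form → D6 90.
U+1CCFE: 4-byte form → F0 9C B3 BE.
U+1F60D: 4-byte form → F0 9F 98 8D.
U+122A2: 4-byte form → F0 92 8A A2.
U+0046: 1-byte form → 46.
Concatenated (25 bytes): F0 B4 90 9A F0 9A 82 A2 D2 80 D6 90 F0 9C B3 BE F0 9F 98 8D F0 92 8A A2 46.

F0 B4 90 9A F0 9A 82 A2 D2 80 D6 90 F0 9C B3 BE F0 9F 98 8D F0 92 8A A2 46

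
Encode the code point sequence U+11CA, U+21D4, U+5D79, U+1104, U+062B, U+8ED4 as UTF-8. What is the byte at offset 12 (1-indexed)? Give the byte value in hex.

0x84

1-indexed offset 12 is 0-indexed offset 11.
U+11CA → 3-byte form E1 87 8A at offsets 0–2.
U+21D4 → 3-byte form E2 87 94 at offsets 3–5.
U+5D79 → 3-byte form E5 B5 B9 at offsets 6–8.
U+1104 → 3-byte form E1 84 84 at offsets 9–11.
Offset 11 falls in char 4's range; it's byte 3 of E1 84 84 = 0x84.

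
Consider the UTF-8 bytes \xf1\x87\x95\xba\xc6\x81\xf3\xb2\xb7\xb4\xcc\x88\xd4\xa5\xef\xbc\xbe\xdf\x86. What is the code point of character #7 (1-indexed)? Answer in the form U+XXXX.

U+07C6

Offset 0: leading byte 0xF1 = 11110001 → 4-byte char #1 = F1 87 95 BA.
Offset 4: leading byte 0xC6 = 11000110 → 2-byte char #2 = C6 81.
Offset 6: leading byte 0xF3 = 11110011 → 4-byte char #3 = F3 B2 B7 B4.
Offset 10: leading byte 0xCC = 11001100 → 2-byte char #4 = CC 88.
Offset 12: leading byte 0xD4 = 11010100 → 2-byte char #5 = D4 A5.
Offset 14: leading byte 0xEF = 11101111 → 3-byte char #6 = EF BC BE.
Offset 17: leading byte 0xDF = 11011111 → 2-byte char #7 = DF 86.
Leading byte 0xDF = 11011111 matches 110xxxxx → 2-byte sequence.
Byte 1: 0xDF = 11011111, payload 11111 (5 bits).
Byte 2: 0x86 = 10000110 (10xxxxxx ✓), payload 000110.
Concatenate: 11111000110 = 0x7C6 (11 bits → U+07C6).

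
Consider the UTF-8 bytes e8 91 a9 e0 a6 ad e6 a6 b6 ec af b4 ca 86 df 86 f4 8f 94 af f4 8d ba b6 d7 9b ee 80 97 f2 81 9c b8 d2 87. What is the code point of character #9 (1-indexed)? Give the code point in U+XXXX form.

Offset 0: leading byte 0xE8 = 11101000 → 3-byte char #1 = E8 91 A9.
Offset 3: leading byte 0xE0 = 11100000 → 3-byte char #2 = E0 A6 AD.
Offset 6: leading byte 0xE6 = 11100110 → 3-byte char #3 = E6 A6 B6.
Offset 9: leading byte 0xEC = 11101100 → 3-byte char #4 = EC AF B4.
Offset 12: leading byte 0xCA = 11001010 → 2-byte char #5 = CA 86.
Offset 14: leading byte 0xDF = 11011111 → 2-byte char #6 = DF 86.
Offset 16: leading byte 0xF4 = 11110100 → 4-byte char #7 = F4 8F 94 AF.
Offset 20: leading byte 0xF4 = 11110100 → 4-byte char #8 = F4 8D BA B6.
Offset 24: leading byte 0xD7 = 11010111 → 2-byte char #9 = D7 9B.
Leading byte 0xD7 = 11010111 matches 110xxxxx → 2-byte sequence.
Byte 1: 0xD7 = 11010111, payload 10111 (5 bits).
Byte 2: 0x9B = 10011011 (10xxxxxx ✓), payload 011011.
Concatenate: 10111011011 = 0x5DB (11 bits → U+05DB).

U+05DB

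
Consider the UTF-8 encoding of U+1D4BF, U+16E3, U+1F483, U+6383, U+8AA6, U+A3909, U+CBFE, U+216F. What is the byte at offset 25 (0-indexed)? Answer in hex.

0x85

U+1D4BF → 4-byte form F0 9D 92 BF at offsets 0–3.
U+16E3 → 3-byte form E1 9B A3 at offsets 4–6.
U+1F483 → 4-byte form F0 9F 92 83 at offsets 7–10.
U+6383 → 3-byte form E6 8E 83 at offsets 11–13.
U+8AA6 → 3-byte form E8 AA A6 at offsets 14–16.
U+A3909 → 4-byte form F2 A3 A4 89 at offsets 17–20.
U+CBFE → 3-byte form EC AF BE at offsets 21–23.
U+216F → 3-byte form E2 85 AF at offsets 24–26.
Offset 25 falls in char 8's range; it's byte 2 of E2 85 AF = 0x85.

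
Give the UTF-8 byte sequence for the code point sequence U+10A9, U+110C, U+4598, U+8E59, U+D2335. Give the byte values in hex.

U+10A9: 3-byte form → E1 82 A9.
U+110C: 3-byte form → E1 84 8C.
U+4598: 3-byte form → E4 96 98.
U+8E59: 3-byte form → E8 B9 99.
U+D2335: 4-byte form → F3 92 8C B5.
Concatenated (16 bytes): E1 82 A9 E1 84 8C E4 96 98 E8 B9 99 F3 92 8C B5.

E1 82 A9 E1 84 8C E4 96 98 E8 B9 99 F3 92 8C B5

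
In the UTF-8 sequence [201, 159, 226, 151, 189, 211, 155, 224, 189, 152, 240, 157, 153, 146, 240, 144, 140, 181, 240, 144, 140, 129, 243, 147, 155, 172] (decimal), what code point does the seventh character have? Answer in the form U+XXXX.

U+10301

Offset 0: leading byte 0xC9 = 11001001 → 2-byte char #1 = C9 9F.
Offset 2: leading byte 0xE2 = 11100010 → 3-byte char #2 = E2 97 BD.
Offset 5: leading byte 0xD3 = 11010011 → 2-byte char #3 = D3 9B.
Offset 7: leading byte 0xE0 = 11100000 → 3-byte char #4 = E0 BD 98.
Offset 10: leading byte 0xF0 = 11110000 → 4-byte char #5 = F0 9D 99 92.
Offset 14: leading byte 0xF0 = 11110000 → 4-byte char #6 = F0 90 8C B5.
Offset 18: leading byte 0xF0 = 11110000 → 4-byte char #7 = F0 90 8C 81.
Leading byte 0xF0 = 11110000 matches 11110xxx → 4-byte sequence.
Byte 1: 0xF0 = 11110000, payload 000 (3 bits).
Byte 2: 0x90 = 10010000 (10xxxxxx ✓), payload 010000.
Byte 3: 0x8C = 10001100 (10xxxxxx ✓), payload 001100.
Byte 4: 0x81 = 10000001 (10xxxxxx ✓), payload 000001.
Concatenate: 000010000001100000001 = 0x10301 (21 bits → U+10301).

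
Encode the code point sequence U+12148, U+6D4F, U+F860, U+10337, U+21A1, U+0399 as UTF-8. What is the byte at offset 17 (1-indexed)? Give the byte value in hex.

1-indexed offset 17 is 0-indexed offset 16.
U+12148 → 4-byte form F0 92 85 88 at offsets 0–3.
U+6D4F → 3-byte form E6 B5 8F at offsets 4–6.
U+F860 → 3-byte form EF A1 A0 at offsets 7–9.
U+10337 → 4-byte form F0 90 8C B7 at offsets 10–13.
U+21A1 → 3-byte form E2 86 A1 at offsets 14–16.
Offset 16 falls in char 5's range; it's byte 3 of E2 86 A1 = 0xA1.

0xA1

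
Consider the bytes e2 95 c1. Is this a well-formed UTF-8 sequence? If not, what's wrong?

Leading byte 0xE2 = 11100010 → 3-byte form.
Byte 3 is 0xC1 = 11000001, which is not 10xxxxxx — expected a continuation byte.

invalid (non-continuation byte where continuation expected)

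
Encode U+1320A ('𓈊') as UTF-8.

F0 93 88 8A

U+1320A = 0x1320A = 78346 decimal. In range U+10000–U+10FFFF → 4-byte form: 11110xxx 10xxxxxx 10xxxxxx 10xxxxxx.
Binary (21 bits): 000010011001000001010.
Split 3+6+6+6: 000 | 010011 | 001000 | 001010.
Byte 1: 11110000 = 0xF0.
Byte 2: 10010011 = 0x93.
Byte 3: 10001000 = 0x88.
Byte 4: 10001010 = 0x8A.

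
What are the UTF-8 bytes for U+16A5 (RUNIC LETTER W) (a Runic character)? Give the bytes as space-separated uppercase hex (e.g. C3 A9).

U+16A5 = 0x16A5 = 5797 decimal. In range U+0800–U+FFFF → 3-byte form: 1110xxxx 10xxxxxx 10xxxxxx.
Binary (16 bits): 0001011010100101.
Split 4+6+6: 0001 | 011010 | 100101.
Byte 1: 11100001 = 0xE1.
Byte 2: 10011010 = 0x9A.
Byte 3: 10100101 = 0xA5.

E1 9A A5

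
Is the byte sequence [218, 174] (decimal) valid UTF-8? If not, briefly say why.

valid

Leading byte 0xDA = 11011010 → 2-byte form.
Continuation bytes 0xAE=10101110 all match 10xxxxxx.
Decoded value 0x6AE is ≥ 0x80 (shortest form) and not a surrogate.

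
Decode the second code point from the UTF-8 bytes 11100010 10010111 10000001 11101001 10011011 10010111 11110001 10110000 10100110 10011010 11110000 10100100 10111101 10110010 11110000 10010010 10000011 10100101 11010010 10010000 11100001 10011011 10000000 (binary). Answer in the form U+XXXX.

Offset 0: leading byte 0xE2 = 11100010 → 3-byte char #1 = E2 97 81.
Offset 3: leading byte 0xE9 = 11101001 → 3-byte char #2 = E9 9B 97.
Leading byte 0xE9 = 11101001 matches 1110xxxx → 3-byte sequence.
Byte 1: 0xE9 = 11101001, payload 1001 (4 bits).
Byte 2: 0x9B = 10011011 (10xxxxxx ✓), payload 011011.
Byte 3: 0x97 = 10010111 (10xxxxxx ✓), payload 010111.
Concatenate: 1001011011010111 = 0x96D7 (16 bits → U+96D7).

U+96D7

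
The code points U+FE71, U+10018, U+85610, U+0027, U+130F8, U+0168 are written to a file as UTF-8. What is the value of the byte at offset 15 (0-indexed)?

0xB8

U+FE71 → 3-byte form EF B9 B1 at offsets 0–2.
U+10018 → 4-byte form F0 90 80 98 at offsets 3–6.
U+85610 → 4-byte form F2 85 98 90 at offsets 7–10.
U+0027 → 1-byte form 27 at offsets 11–11.
U+130F8 → 4-byte form F0 93 83 B8 at offsets 12–15.
Offset 15 falls in char 5's range; it's byte 4 of F0 93 83 B8 = 0xB8.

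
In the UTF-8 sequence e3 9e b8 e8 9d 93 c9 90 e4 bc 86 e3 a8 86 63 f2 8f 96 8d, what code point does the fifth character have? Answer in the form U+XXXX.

Offset 0: leading byte 0xE3 = 11100011 → 3-byte char #1 = E3 9E B8.
Offset 3: leading byte 0xE8 = 11101000 → 3-byte char #2 = E8 9D 93.
Offset 6: leading byte 0xC9 = 11001001 → 2-byte char #3 = C9 90.
Offset 8: leading byte 0xE4 = 11100100 → 3-byte char #4 = E4 BC 86.
Offset 11: leading byte 0xE3 = 11100011 → 3-byte char #5 = E3 A8 86.
Leading byte 0xE3 = 11100011 matches 1110xxxx → 3-byte sequence.
Byte 1: 0xE3 = 11100011, payload 0011 (4 bits).
Byte 2: 0xA8 = 10101000 (10xxxxxx ✓), payload 101000.
Byte 3: 0x86 = 10000110 (10xxxxxx ✓), payload 000110.
Concatenate: 0011101000000110 = 0x3A06 (16 bits → U+3A06).

U+3A06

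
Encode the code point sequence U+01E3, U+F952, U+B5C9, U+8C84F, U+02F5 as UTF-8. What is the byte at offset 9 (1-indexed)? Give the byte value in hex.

1-indexed offset 9 is 0-indexed offset 8.
U+01E3 → 2-byte form C7 A3 at offsets 0–1.
U+F952 → 3-byte form EF A5 92 at offsets 2–4.
U+B5C9 → 3-byte form EB 97 89 at offsets 5–7.
U+8C84F → 4-byte form F2 8C A1 8F at offsets 8–11.
Offset 8 falls in char 4's range; it's byte 1 of F2 8C A1 8F = 0xF2.

0xF2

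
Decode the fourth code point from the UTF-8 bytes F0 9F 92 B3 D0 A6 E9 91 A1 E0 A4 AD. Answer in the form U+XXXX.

Offset 0: leading byte 0xF0 = 11110000 → 4-byte char #1 = F0 9F 92 B3.
Offset 4: leading byte 0xD0 = 11010000 → 2-byte char #2 = D0 A6.
Offset 6: leading byte 0xE9 = 11101001 → 3-byte char #3 = E9 91 A1.
Offset 9: leading byte 0xE0 = 11100000 → 3-byte char #4 = E0 A4 AD.
Leading byte 0xE0 = 11100000 matches 1110xxxx → 3-byte sequence.
Byte 1: 0xE0 = 11100000, payload 0000 (4 bits).
Byte 2: 0xA4 = 10100100 (10xxxxxx ✓), payload 100100.
Byte 3: 0xAD = 10101101 (10xxxxxx ✓), payload 101101.
Concatenate: 0000100100101101 = 0x92D (16 bits → U+092D).

U+092D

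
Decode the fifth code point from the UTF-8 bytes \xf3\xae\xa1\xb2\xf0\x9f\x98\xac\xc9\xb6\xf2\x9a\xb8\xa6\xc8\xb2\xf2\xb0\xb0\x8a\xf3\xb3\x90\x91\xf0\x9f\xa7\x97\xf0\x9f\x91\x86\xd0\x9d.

U+0232

Offset 0: leading byte 0xF3 = 11110011 → 4-byte char #1 = F3 AE A1 B2.
Offset 4: leading byte 0xF0 = 11110000 → 4-byte char #2 = F0 9F 98 AC.
Offset 8: leading byte 0xC9 = 11001001 → 2-byte char #3 = C9 B6.
Offset 10: leading byte 0xF2 = 11110010 → 4-byte char #4 = F2 9A B8 A6.
Offset 14: leading byte 0xC8 = 11001000 → 2-byte char #5 = C8 B2.
Leading byte 0xC8 = 11001000 matches 110xxxxx → 2-byte sequence.
Byte 1: 0xC8 = 11001000, payload 01000 (5 bits).
Byte 2: 0xB2 = 10110010 (10xxxxxx ✓), payload 110010.
Concatenate: 01000110010 = 0x232 (11 bits → U+0232).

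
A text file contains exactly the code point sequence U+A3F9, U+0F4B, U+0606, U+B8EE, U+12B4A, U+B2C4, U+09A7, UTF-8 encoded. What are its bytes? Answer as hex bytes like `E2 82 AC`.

EA 8F B9 E0 BD 8B D8 86 EB A3 AE F0 92 AD 8A EB 8B 84 E0 A6 A7

U+A3F9: 3-byte form → EA 8F B9.
U+0F4B: 3-byte form → E0 BD 8B.
U+0606: 2-byte form → D8 86.
U+B8EE: 3-byte form → EB A3 AE.
U+12B4A: 4-byte form → F0 92 AD 8A.
U+B2C4: 3-byte form → EB 8B 84.
U+09A7: 3-byte form → E0 A6 A7.
Concatenated (21 bytes): EA 8F B9 E0 BD 8B D8 86 EB A3 AE F0 92 AD 8A EB 8B 84 E0 A6 A7.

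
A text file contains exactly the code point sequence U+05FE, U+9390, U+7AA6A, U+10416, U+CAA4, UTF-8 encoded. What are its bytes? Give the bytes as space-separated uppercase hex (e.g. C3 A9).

D7 BE E9 8E 90 F1 BA A9 AA F0 90 90 96 EC AA A4

U+05FE: 2-byte form → D7 BE.
U+9390: 3-byte form → E9 8E 90.
U+7AA6A: 4-byte form → F1 BA A9 AA.
U+10416: 4-byte form → F0 90 90 96.
U+CAA4: 3-byte form → EC AA A4.
Concatenated (16 bytes): D7 BE E9 8E 90 F1 BA A9 AA F0 90 90 96 EC AA A4.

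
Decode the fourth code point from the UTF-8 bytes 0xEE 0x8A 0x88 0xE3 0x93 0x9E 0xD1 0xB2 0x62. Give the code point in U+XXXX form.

U+0062

Offset 0: leading byte 0xEE = 11101110 → 3-byte char #1 = EE 8A 88.
Offset 3: leading byte 0xE3 = 11100011 → 3-byte char #2 = E3 93 9E.
Offset 6: leading byte 0xD1 = 11010001 → 2-byte char #3 = D1 B2.
Offset 8: leading byte 0x62 = 01100010 → 1-byte char #4 = 62.
Leading byte 0x62 = 01100010 matches 0xxxxxxx → 1-byte sequence.
Byte 1: 0x62 = 01100010, payload 1100010 (7 bits).
Concatenate: 1100010 = 0x62 (7 bits → U+0062).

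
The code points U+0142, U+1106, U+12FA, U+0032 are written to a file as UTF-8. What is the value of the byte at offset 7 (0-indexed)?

U+0142 → 2-byte form C5 82 at offsets 0–1.
U+1106 → 3-byte form E1 84 86 at offsets 2–4.
U+12FA → 3-byte form E1 8B BA at offsets 5–7.
Offset 7 falls in char 3's range; it's byte 3 of E1 8B BA = 0xBA.

0xBA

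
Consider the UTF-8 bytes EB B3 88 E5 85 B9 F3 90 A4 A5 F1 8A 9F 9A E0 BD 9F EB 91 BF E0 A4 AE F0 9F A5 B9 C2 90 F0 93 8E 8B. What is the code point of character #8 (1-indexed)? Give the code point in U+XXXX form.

U+1F979

Offset 0: leading byte 0xEB = 11101011 → 3-byte char #1 = EB B3 88.
Offset 3: leading byte 0xE5 = 11100101 → 3-byte char #2 = E5 85 B9.
Offset 6: leading byte 0xF3 = 11110011 → 4-byte char #3 = F3 90 A4 A5.
Offset 10: leading byte 0xF1 = 11110001 → 4-byte char #4 = F1 8A 9F 9A.
Offset 14: leading byte 0xE0 = 11100000 → 3-byte char #5 = E0 BD 9F.
Offset 17: leading byte 0xEB = 11101011 → 3-byte char #6 = EB 91 BF.
Offset 20: leading byte 0xE0 = 11100000 → 3-byte char #7 = E0 A4 AE.
Offset 23: leading byte 0xF0 = 11110000 → 4-byte char #8 = F0 9F A5 B9.
Leading byte 0xF0 = 11110000 matches 11110xxx → 4-byte sequence.
Byte 1: 0xF0 = 11110000, payload 000 (3 bits).
Byte 2: 0x9F = 10011111 (10xxxxxx ✓), payload 011111.
Byte 3: 0xA5 = 10100101 (10xxxxxx ✓), payload 100101.
Byte 4: 0xB9 = 10111001 (10xxxxxx ✓), payload 111001.
Concatenate: 000011111100101111001 = 0x1F979 (21 bits → U+1F979).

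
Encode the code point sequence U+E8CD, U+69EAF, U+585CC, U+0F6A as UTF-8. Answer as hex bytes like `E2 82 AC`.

EE A3 8D F1 A9 BA AF F1 98 97 8C E0 BD AA

U+E8CD: 3-byte form → EE A3 8D.
U+69EAF: 4-byte form → F1 A9 BA AF.
U+585CC: 4-byte form → F1 98 97 8C.
U+0F6A: 3-byte form → E0 BD AA.
Concatenated (14 bytes): EE A3 8D F1 A9 BA AF F1 98 97 8C E0 BD AA.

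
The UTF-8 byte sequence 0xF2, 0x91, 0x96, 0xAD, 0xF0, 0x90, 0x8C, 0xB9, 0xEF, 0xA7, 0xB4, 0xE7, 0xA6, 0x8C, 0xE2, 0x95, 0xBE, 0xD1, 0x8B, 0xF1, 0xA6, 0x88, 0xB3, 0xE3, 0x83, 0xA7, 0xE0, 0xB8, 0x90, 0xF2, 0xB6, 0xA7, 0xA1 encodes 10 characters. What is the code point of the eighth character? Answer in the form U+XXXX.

U+30E7

Offset 0: leading byte 0xF2 = 11110010 → 4-byte char #1 = F2 91 96 AD.
Offset 4: leading byte 0xF0 = 11110000 → 4-byte char #2 = F0 90 8C B9.
Offset 8: leading byte 0xEF = 11101111 → 3-byte char #3 = EF A7 B4.
Offset 11: leading byte 0xE7 = 11100111 → 3-byte char #4 = E7 A6 8C.
Offset 14: leading byte 0xE2 = 11100010 → 3-byte char #5 = E2 95 BE.
Offset 17: leading byte 0xD1 = 11010001 → 2-byte char #6 = D1 8B.
Offset 19: leading byte 0xF1 = 11110001 → 4-byte char #7 = F1 A6 88 B3.
Offset 23: leading byte 0xE3 = 11100011 → 3-byte char #8 = E3 83 A7.
Leading byte 0xE3 = 11100011 matches 1110xxxx → 3-byte sequence.
Byte 1: 0xE3 = 11100011, payload 0011 (4 bits).
Byte 2: 0x83 = 10000011 (10xxxxxx ✓), payload 000011.
Byte 3: 0xA7 = 10100111 (10xxxxxx ✓), payload 100111.
Concatenate: 0011000011100111 = 0x30E7 (16 bits → U+30E7).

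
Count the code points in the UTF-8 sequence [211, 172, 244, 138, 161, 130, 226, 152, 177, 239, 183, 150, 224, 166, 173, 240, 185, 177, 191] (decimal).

6

Byte at offset 0: 0xD3 = 11010011 → 2-byte char (#1). Advance 2.
Byte at offset 2: 0xF4 = 11110100 → 4-byte char (#2). Advance 4.
Byte at offset 6: 0xE2 = 11100010 → 3-byte char (#3). Advance 3.
Byte at offset 9: 0xEF = 11101111 → 3-byte char (#4). Advance 3.
Byte at offset 12: 0xE0 = 11100000 → 3-byte char (#5). Advance 3.
Byte at offset 15: 0xF0 = 11110000 → 4-byte char (#6). Advance 4.
Reached end at offset 19 after 6 code points.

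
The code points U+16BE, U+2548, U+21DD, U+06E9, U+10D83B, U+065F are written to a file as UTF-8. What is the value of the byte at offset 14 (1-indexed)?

1-indexed offset 14 is 0-indexed offset 13.
U+16BE → 3-byte form E1 9A BE at offsets 0–2.
U+2548 → 3-byte form E2 95 88 at offsets 3–5.
U+21DD → 3-byte form E2 87 9D at offsets 6–8.
U+06E9 → 2-byte form DB A9 at offsets 9–10.
U+10D83B → 4-byte form F4 8D A0 BB at offsets 11–14.
Offset 13 falls in char 5's range; it's byte 3 of F4 8D A0 BB = 0xA0.

0xA0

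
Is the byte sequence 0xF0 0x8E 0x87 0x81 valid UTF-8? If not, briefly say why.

invalid (overlong encoding)

Leading byte 0xF0 = 11110000 → 4-byte form.
Continuation bytes all match 10xxxxxx. Payload decodes to 0xE1C1.
But 0xE1C1 < 0x10000, the minimum for a 4-byte sequence — this is an overlong encoding.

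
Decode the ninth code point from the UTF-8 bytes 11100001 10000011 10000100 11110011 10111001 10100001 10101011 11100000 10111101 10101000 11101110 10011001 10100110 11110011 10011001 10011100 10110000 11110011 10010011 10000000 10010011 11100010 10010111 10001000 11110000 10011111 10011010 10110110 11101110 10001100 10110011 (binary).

U+E333

Offset 0: leading byte 0xE1 = 11100001 → 3-byte char #1 = E1 83 84.
Offset 3: leading byte 0xF3 = 11110011 → 4-byte char #2 = F3 B9 A1 AB.
Offset 7: leading byte 0xE0 = 11100000 → 3-byte char #3 = E0 BD A8.
Offset 10: leading byte 0xEE = 11101110 → 3-byte char #4 = EE 99 A6.
Offset 13: leading byte 0xF3 = 11110011 → 4-byte char #5 = F3 99 9C B0.
Offset 17: leading byte 0xF3 = 11110011 → 4-byte char #6 = F3 93 80 93.
Offset 21: leading byte 0xE2 = 11100010 → 3-byte char #7 = E2 97 88.
Offset 24: leading byte 0xF0 = 11110000 → 4-byte char #8 = F0 9F 9A B6.
Offset 28: leading byte 0xEE = 11101110 → 3-byte char #9 = EE 8C B3.
Leading byte 0xEE = 11101110 matches 1110xxxx → 3-byte sequence.
Byte 1: 0xEE = 11101110, payload 1110 (4 bits).
Byte 2: 0x8C = 10001100 (10xxxxxx ✓), payload 001100.
Byte 3: 0xB3 = 10110011 (10xxxxxx ✓), payload 110011.
Concatenate: 1110001100110011 = 0xE333 (16 bits → U+E333).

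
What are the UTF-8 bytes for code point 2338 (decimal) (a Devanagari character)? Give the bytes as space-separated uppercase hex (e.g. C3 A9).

E0 A4 A2

U+0922 = 0x922 = 2338 decimal. In range U+0800–U+FFFF → 3-byte form: 1110xxxx 10xxxxxx 10xxxxxx.
Binary (16 bits): 0000100100100010.
Split 4+6+6: 0000 | 100100 | 100010.
Byte 1: 11100000 = 0xE0.
Byte 2: 10100100 = 0xA4.
Byte 3: 10100010 = 0xA2.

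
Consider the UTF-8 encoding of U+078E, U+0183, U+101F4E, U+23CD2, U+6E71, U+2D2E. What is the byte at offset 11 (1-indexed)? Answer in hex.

0xB3

1-indexed offset 11 is 0-indexed offset 10.
U+078E → 2-byte form DE 8E at offsets 0–1.
U+0183 → 2-byte form C6 83 at offsets 2–3.
U+101F4E → 4-byte form F4 81 BD 8E at offsets 4–7.
U+23CD2 → 4-byte form F0 A3 B3 92 at offsets 8–11.
Offset 10 falls in char 4's range; it's byte 3 of F0 A3 B3 92 = 0xB3.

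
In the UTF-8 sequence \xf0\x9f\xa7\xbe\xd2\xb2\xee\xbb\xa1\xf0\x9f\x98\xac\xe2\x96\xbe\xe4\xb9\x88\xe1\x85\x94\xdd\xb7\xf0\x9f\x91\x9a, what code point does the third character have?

Offset 0: leading byte 0xF0 = 11110000 → 4-byte char #1 = F0 9F A7 BE.
Offset 4: leading byte 0xD2 = 11010010 → 2-byte char #2 = D2 B2.
Offset 6: leading byte 0xEE = 11101110 → 3-byte char #3 = EE BB A1.
Leading byte 0xEE = 11101110 matches 1110xxxx → 3-byte sequence.
Byte 1: 0xEE = 11101110, payload 1110 (4 bits).
Byte 2: 0xBB = 10111011 (10xxxxxx ✓), payload 111011.
Byte 3: 0xA1 = 10100001 (10xxxxxx ✓), payload 100001.
Concatenate: 1110111011100001 = 0xEEE1 (16 bits → U+EEE1).

U+EEE1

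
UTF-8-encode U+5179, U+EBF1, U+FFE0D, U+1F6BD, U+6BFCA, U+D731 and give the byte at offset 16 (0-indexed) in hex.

0xBF

U+5179 → 3-byte form E5 85 B9 at offsets 0–2.
U+EBF1 → 3-byte form EE AF B1 at offsets 3–5.
U+FFE0D → 4-byte form F3 BF B8 8D at offsets 6–9.
U+1F6BD → 4-byte form F0 9F 9A BD at offsets 10–13.
U+6BFCA → 4-byte form F1 AB BF 8A at offsets 14–17.
Offset 16 falls in char 5's range; it's byte 3 of F1 AB BF 8A = 0xBF.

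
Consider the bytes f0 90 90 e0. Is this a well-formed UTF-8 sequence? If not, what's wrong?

invalid (non-continuation byte where continuation expected)

Leading byte 0xF0 = 11110000 → 4-byte form.
Byte 4 is 0xE0 = 11100000, which is not 10xxxxxx — expected a continuation byte.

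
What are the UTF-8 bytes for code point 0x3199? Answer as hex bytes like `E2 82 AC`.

E3 86 99

U+3199 = 0x3199 = 12697 decimal. In range U+0800–U+FFFF → 3-byte form: 1110xxxx 10xxxxxx 10xxxxxx.
Binary (16 bits): 0011000110011001.
Split 4+6+6: 0011 | 000110 | 011001.
Byte 1: 11100011 = 0xE3.
Byte 2: 10000110 = 0x86.
Byte 3: 10011001 = 0x99.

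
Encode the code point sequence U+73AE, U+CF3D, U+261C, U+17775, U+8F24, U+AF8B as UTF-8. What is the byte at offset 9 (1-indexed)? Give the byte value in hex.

0x9C

1-indexed offset 9 is 0-indexed offset 8.
U+73AE → 3-byte form E7 8E AE at offsets 0–2.
U+CF3D → 3-byte form EC BC BD at offsets 3–5.
U+261C → 3-byte form E2 98 9C at offsets 6–8.
Offset 8 falls in char 3's range; it's byte 3 of E2 98 9C = 0x9C.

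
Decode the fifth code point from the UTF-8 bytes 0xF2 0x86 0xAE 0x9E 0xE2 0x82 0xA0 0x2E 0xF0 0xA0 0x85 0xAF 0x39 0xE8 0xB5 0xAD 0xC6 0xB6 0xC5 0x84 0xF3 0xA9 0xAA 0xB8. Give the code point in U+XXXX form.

U+0039

Offset 0: leading byte 0xF2 = 11110010 → 4-byte char #1 = F2 86 AE 9E.
Offset 4: leading byte 0xE2 = 11100010 → 3-byte char #2 = E2 82 A0.
Offset 7: leading byte 0x2E = 00101110 → 1-byte char #3 = 2E.
Offset 8: leading byte 0xF0 = 11110000 → 4-byte char #4 = F0 A0 85 AF.
Offset 12: leading byte 0x39 = 00111001 → 1-byte char #5 = 39.
Leading byte 0x39 = 00111001 matches 0xxxxxxx → 1-byte sequence.
Byte 1: 0x39 = 00111001, payload 0111001 (7 bits).
Concatenate: 0111001 = 0x39 (7 bits → U+0039).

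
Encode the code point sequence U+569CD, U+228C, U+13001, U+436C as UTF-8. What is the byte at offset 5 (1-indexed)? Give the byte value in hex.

0xE2

1-indexed offset 5 is 0-indexed offset 4.
U+569CD → 4-byte form F1 96 A7 8D at offsets 0–3.
U+228C → 3-byte form E2 8A 8C at offsets 4–6.
Offset 4 falls in char 2's range; it's byte 1 of E2 8A 8C = 0xE2.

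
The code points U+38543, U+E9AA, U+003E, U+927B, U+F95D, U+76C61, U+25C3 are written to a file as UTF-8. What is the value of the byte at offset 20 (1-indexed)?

0x97

1-indexed offset 20 is 0-indexed offset 19.
U+38543 → 4-byte form F0 B8 95 83 at offsets 0–3.
U+E9AA → 3-byte form EE A6 AA at offsets 4–6.
U+003E → 1-byte form 3E at offsets 7–7.
U+927B → 3-byte form E9 89 BB at offsets 8–10.
U+F95D → 3-byte form EF A5 9D at offsets 11–13.
U+76C61 → 4-byte form F1 B6 B1 A1 at offsets 14–17.
U+25C3 → 3-byte form E2 97 83 at offsets 18–20.
Offset 19 falls in char 7's range; it's byte 2 of E2 97 83 = 0x97.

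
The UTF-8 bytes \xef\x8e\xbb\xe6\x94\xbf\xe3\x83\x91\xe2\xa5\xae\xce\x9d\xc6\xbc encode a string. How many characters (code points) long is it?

Byte at offset 0: 0xEF = 11101111 → 3-byte char (#1). Advance 3.
Byte at offset 3: 0xE6 = 11100110 → 3-byte char (#2). Advance 3.
Byte at offset 6: 0xE3 = 11100011 → 3-byte char (#3). Advance 3.
Byte at offset 9: 0xE2 = 11100010 → 3-byte char (#4). Advance 3.
Byte at offset 12: 0xCE = 11001110 → 2-byte char (#5). Advance 2.
Byte at offset 14: 0xC6 = 11000110 → 2-byte char (#6). Advance 2.
Reached end at offset 16 after 6 code points.

6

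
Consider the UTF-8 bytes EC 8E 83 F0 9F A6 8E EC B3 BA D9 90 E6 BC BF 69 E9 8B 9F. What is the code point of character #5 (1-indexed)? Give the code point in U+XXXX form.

U+6F3F

Offset 0: leading byte 0xEC = 11101100 → 3-byte char #1 = EC 8E 83.
Offset 3: leading byte 0xF0 = 11110000 → 4-byte char #2 = F0 9F A6 8E.
Offset 7: leading byte 0xEC = 11101100 → 3-byte char #3 = EC B3 BA.
Offset 10: leading byte 0xD9 = 11011001 → 2-byte char #4 = D9 90.
Offset 12: leading byte 0xE6 = 11100110 → 3-byte char #5 = E6 BC BF.
Leading byte 0xE6 = 11100110 matches 1110xxxx → 3-byte sequence.
Byte 1: 0xE6 = 11100110, payload 0110 (4 bits).
Byte 2: 0xBC = 10111100 (10xxxxxx ✓), payload 111100.
Byte 3: 0xBF = 10111111 (10xxxxxx ✓), payload 111111.
Concatenate: 0110111100111111 = 0x6F3F (16 bits → U+6F3F).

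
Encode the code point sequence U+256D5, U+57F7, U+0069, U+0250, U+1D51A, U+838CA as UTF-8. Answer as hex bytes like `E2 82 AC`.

U+256D5: 4-byte form → F0 A5 9B 95.
U+57F7: 3-byte form → E5 9F B7.
U+0069: 1-byte form → 69.
U+0250: 2-byte form → C9 90.
U+1D51A: 4-byte form → F0 9D 94 9A.
U+838CA: 4-byte form → F2 83 A3 8A.
Concatenated (18 bytes): F0 A5 9B 95 E5 9F B7 69 C9 90 F0 9D 94 9A F2 83 A3 8A.

F0 A5 9B 95 E5 9F B7 69 C9 90 F0 9D 94 9A F2 83 A3 8A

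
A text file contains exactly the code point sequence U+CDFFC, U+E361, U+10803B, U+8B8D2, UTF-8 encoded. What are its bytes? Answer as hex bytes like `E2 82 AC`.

U+CDFFC: 4-byte form → F3 8D BF BC.
U+E361: 3-byte form → EE 8D A1.
U+10803B: 4-byte form → F4 88 80 BB.
U+8B8D2: 4-byte form → F2 8B A3 92.
Concatenated (15 bytes): F3 8D BF BC EE 8D A1 F4 88 80 BB F2 8B A3 92.

F3 8D BF BC EE 8D A1 F4 88 80 BB F2 8B A3 92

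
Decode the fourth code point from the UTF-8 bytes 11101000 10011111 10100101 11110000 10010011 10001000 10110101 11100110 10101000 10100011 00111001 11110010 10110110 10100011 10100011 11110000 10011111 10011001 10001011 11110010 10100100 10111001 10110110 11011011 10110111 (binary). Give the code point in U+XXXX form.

U+0039

Offset 0: leading byte 0xE8 = 11101000 → 3-byte char #1 = E8 9F A5.
Offset 3: leading byte 0xF0 = 11110000 → 4-byte char #2 = F0 93 88 B5.
Offset 7: leading byte 0xE6 = 11100110 → 3-byte char #3 = E6 A8 A3.
Offset 10: leading byte 0x39 = 00111001 → 1-byte char #4 = 39.
Leading byte 0x39 = 00111001 matches 0xxxxxxx → 1-byte sequence.
Byte 1: 0x39 = 00111001, payload 0111001 (7 bits).
Concatenate: 0111001 = 0x39 (7 bits → U+0039).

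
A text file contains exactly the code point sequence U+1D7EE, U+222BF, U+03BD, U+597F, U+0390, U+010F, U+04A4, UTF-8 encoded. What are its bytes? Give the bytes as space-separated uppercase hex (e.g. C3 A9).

U+1D7EE: 4-byte form → F0 9D 9F AE.
U+222BF: 4-byte form → F0 A2 8A BF.
U+03BD: 2-byte form → CE BD.
U+597F: 3-byte form → E5 A5 BF.
U+0390: 2-byte form → CE 90.
U+010F: 2-byte form → C4 8F.
U+04A4: 2-byte form → D2 A4.
Concatenated (19 bytes): F0 9D 9F AE F0 A2 8A BF CE BD E5 A5 BF CE 90 C4 8F D2 A4.

F0 9D 9F AE F0 A2 8A BF CE BD E5 A5 BF CE 90 C4 8F D2 A4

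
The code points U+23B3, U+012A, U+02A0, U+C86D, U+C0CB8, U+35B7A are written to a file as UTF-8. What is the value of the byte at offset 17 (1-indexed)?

1-indexed offset 17 is 0-indexed offset 16.
U+23B3 → 3-byte form E2 8E B3 at offsets 0–2.
U+012A → 2-byte form C4 AA at offsets 3–4.
U+02A0 → 2-byte form CA A0 at offsets 5–6.
U+C86D → 3-byte form EC A1 AD at offsets 7–9.
U+C0CB8 → 4-byte form F3 80 B2 B8 at offsets 10–13.
U+35B7A → 4-byte form F0 B5 AD BA at offsets 14–17.
Offset 16 falls in char 6's range; it's byte 3 of F0 B5 AD BA = 0xAD.

0xAD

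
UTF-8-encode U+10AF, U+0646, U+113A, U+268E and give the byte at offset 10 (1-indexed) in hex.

1-indexed offset 10 is 0-indexed offset 9.
U+10AF → 3-byte form E1 82 AF at offsets 0–2.
U+0646 → 2-byte form D9 86 at offsets 3–4.
U+113A → 3-byte form E1 84 BA at offsets 5–7.
U+268E → 3-byte form E2 9A 8E at offsets 8–10.
Offset 9 falls in char 4's range; it's byte 2 of E2 9A 8E = 0x9A.

0x9A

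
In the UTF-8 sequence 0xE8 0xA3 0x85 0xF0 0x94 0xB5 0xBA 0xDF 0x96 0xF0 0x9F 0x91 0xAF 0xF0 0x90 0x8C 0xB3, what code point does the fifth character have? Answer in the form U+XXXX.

U+10333

Offset 0: leading byte 0xE8 = 11101000 → 3-byte char #1 = E8 A3 85.
Offset 3: leading byte 0xF0 = 11110000 → 4-byte char #2 = F0 94 B5 BA.
Offset 7: leading byte 0xDF = 11011111 → 2-byte char #3 = DF 96.
Offset 9: leading byte 0xF0 = 11110000 → 4-byte char #4 = F0 9F 91 AF.
Offset 13: leading byte 0xF0 = 11110000 → 4-byte char #5 = F0 90 8C B3.
Leading byte 0xF0 = 11110000 matches 11110xxx → 4-byte sequence.
Byte 1: 0xF0 = 11110000, payload 000 (3 bits).
Byte 2: 0x90 = 10010000 (10xxxxxx ✓), payload 010000.
Byte 3: 0x8C = 10001100 (10xxxxxx ✓), payload 001100.
Byte 4: 0xB3 = 10110011 (10xxxxxx ✓), payload 110011.
Concatenate: 000010000001100110011 = 0x10333 (21 bits → U+10333).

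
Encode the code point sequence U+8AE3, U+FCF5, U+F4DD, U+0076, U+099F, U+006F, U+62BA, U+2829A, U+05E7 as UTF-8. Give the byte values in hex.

E8 AB A3 EF B3 B5 EF 93 9D 76 E0 A6 9F 6F E6 8A BA F0 A8 8A 9A D7 A7

U+8AE3: 3-byte form → E8 AB A3.
U+FCF5: 3-byte form → EF B3 B5.
U+F4DD: 3-byte form → EF 93 9D.
U+0076: 1-byte form → 76.
U+099F: 3-byte form → E0 A6 9F.
U+006F: 1-byte form → 6F.
U+62BA: 3-byte form → E6 8A BA.
U+2829A: 4-byte form → F0 A8 8A 9A.
U+05E7: 2-byte form → D7 A7.
Concatenated (23 bytes): E8 AB A3 EF B3 B5 EF 93 9D 76 E0 A6 9F 6F E6 8A BA F0 A8 8A 9A D7 A7.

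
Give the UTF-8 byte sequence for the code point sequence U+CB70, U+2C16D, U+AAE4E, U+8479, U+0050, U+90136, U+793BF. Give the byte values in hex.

EC AD B0 F0 AC 85 AD F2 AA B9 8E E8 91 B9 50 F2 90 84 B6 F1 B9 8E BF

U+CB70: 3-byte form → EC AD B0.
U+2C16D: 4-byte form → F0 AC 85 AD.
U+AAE4E: 4-byte form → F2 AA B9 8E.
U+8479: 3-byte form → E8 91 B9.
U+0050: 1-byte form → 50.
U+90136: 4-byte form → F2 90 84 B6.
U+793BF: 4-byte form → F1 B9 8E BF.
Concatenated (23 bytes): EC AD B0 F0 AC 85 AD F2 AA B9 8E E8 91 B9 50 F2 90 84 B6 F1 B9 8E BF.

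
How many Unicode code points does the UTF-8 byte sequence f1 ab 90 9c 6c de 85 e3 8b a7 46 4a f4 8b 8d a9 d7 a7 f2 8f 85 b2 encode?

Byte at offset 0: 0xF1 = 11110001 → 4-byte char (#1). Advance 4.
Byte at offset 4: 0x6C = 01101100 → 1-byte char (#2). Advance 1.
Byte at offset 5: 0xDE = 11011110 → 2-byte char (#3). Advance 2.
Byte at offset 7: 0xE3 = 11100011 → 3-byte char (#4). Advance 3.
Byte at offset 10: 0x46 = 01000110 → 1-byte char (#5). Advance 1.
Byte at offset 11: 0x4A = 01001010 → 1-byte char (#6). Advance 1.
Byte at offset 12: 0xF4 = 11110100 → 4-byte char (#7). Advance 4.
Byte at offset 16: 0xD7 = 11010111 → 2-byte char (#8). Advance 2.
Byte at offset 18: 0xF2 = 11110010 → 4-byte char (#9). Advance 4.
Reached end at offset 22 after 9 code points.

9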